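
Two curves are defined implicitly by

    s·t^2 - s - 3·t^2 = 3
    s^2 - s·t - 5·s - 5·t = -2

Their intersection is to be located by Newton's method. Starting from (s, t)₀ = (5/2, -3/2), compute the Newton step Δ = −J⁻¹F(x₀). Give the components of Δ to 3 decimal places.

At (5/2, -3/2): F = (-6.625, 7.000).
Jacobian J = [[t^2 - 1, 2·s·t - 6·t], [2·s - t - 5, -s - 5]].
At the point, J = [[1.250, 1.500], [1.500, -7.500]] (det J = -11.625).
Solving J·Δ = −F gives Δ = (3.371, 1.608).

(3.371, 1.608)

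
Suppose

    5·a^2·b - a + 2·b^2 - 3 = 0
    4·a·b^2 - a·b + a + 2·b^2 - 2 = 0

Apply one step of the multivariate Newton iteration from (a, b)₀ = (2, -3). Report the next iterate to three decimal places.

(1.380, -1.852)

At (2, -3): F = (-47.000, 96.000).
Jacobian J = [[10·a·b - 1, 5·a^2 + 4·b], [4·b^2 - b + 1, 8·a·b - a + 4·b]].
At the point, J = [[-61.000, 8.000], [40.000, -62.000]] (det J = 3462.000).
Solving J·Δ = −F gives Δ = (-0.620, 1.148).
Then the next iterate is (a, b)₁ = (1.380, -1.852).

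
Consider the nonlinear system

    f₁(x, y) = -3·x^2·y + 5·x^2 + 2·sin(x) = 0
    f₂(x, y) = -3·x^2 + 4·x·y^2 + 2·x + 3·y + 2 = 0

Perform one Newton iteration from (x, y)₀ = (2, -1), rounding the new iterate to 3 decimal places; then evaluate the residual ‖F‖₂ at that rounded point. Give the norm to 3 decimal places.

9.444

At (2, -1): F = (33.81859, -1.000).
Jacobian J = [[-6·x·y + 10·x + 2·cos(x), -3·x^2], [-6·x + 4·y^2 + 2, 8·x·y + 3]].
At the point, J = [[31.16771, -12.000], [-6.000, -13.000]] (det J = -477.18018).
Solving J·Δ = −F gives Δ = (-0.946, 0.360).
Then the next iterate is (x, y)₁ = (1.054, -0.640).
Re-evaluating at (1.054, -0.640): F = (9.42635, 0.58213), so ‖F‖₂ = 9.444.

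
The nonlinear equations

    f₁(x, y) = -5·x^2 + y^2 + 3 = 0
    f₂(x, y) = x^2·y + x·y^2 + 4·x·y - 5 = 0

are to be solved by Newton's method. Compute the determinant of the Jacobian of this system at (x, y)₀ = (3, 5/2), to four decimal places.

-1236.2500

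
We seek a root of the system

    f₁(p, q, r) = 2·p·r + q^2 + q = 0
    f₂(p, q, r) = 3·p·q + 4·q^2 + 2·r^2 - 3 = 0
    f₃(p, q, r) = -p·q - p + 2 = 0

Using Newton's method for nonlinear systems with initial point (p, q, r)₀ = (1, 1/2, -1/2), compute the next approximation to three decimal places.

(1.327, 0.510, -0.221)

At (1, 1/2, -1/2): F = (-0.250, 0.000, 0.500).
Jacobian J = [[2·r, 2·q + 1, 2·p], [3·q, 3·p + 8·q, 4·r], [-q - 1, -p, 0]].
At the point, J = [[-1.000, 2.000, 2.000], [1.500, 7.000, -2.000], [-1.500, -1.000, 0.000]] (det J = 26.000).
Solving J·Δ = −F gives Δ = (0.327, 0.010, 0.279).
Then the next iterate is (p, q, r)₁ = (1.327, 0.510, -0.221).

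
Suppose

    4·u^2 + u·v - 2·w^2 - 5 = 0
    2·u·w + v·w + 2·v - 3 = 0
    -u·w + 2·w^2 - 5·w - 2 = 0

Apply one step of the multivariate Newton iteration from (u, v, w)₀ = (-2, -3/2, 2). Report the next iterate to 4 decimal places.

At (-2, -3/2, 2): F = (6.0000, -17.0000, 0.0000).
Jacobian J = [[8·u + v, u, -4·w], [2·w, w + 2, 2·u + v], [-w, 0, -u + 4·w - 5]].
At the point, J = [[-17.5000, -2.0000, -8.0000], [4.0000, 4.0000, -5.5000], [-2.0000, 0.0000, 5.0000]] (det J = -396.0000).
Solving J·Δ = −F gives Δ = (-0.1263, 4.3068, -0.0505).
Then the next iterate is (u, v, w)₁ = (-2.1263, 2.8068, 1.9495).

(-2.1263, 2.8068, 1.9495)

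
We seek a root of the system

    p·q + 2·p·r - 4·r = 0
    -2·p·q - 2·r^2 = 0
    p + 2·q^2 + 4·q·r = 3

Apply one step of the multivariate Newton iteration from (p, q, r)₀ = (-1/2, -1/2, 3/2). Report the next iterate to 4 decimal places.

(1.9405, 0.2381, 1.1964)

At (-1/2, -1/2, 3/2): F = (-7.2500, -5.0000, -6.0000).
Jacobian J = [[q + 2·r, p, 2·p - 4], [-2·q, -2·p, -4·r], [1, 4·q + 4·r, 4·q]].
At the point, J = [[2.5000, -0.5000, -5.0000], [1.0000, 1.0000, -6.0000], [1.0000, 4.0000, -2.0000]] (det J = 42.0000).
Solving J·Δ = −F gives Δ = (2.4405, 0.7381, -0.3036).
Then the next iterate is (p, q, r)₁ = (1.9405, 0.2381, 1.1964).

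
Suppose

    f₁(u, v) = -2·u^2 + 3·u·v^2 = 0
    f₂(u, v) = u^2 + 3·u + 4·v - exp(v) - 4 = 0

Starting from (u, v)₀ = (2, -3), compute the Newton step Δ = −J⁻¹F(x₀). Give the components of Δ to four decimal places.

At (2, -3): F = (46.0000, -6.049787).
Jacobian J = [[-4·u + 3·v^2, 6·u·v], [2·u + 3, -exp(v) + 4]].
At the point, J = [[19.0000, -36.0000], [7.0000, 3.950213]] (det J = 327.054046).
Solving J·Δ = −F gives Δ = (0.1103, 1.3360).

(0.1103, 1.3360)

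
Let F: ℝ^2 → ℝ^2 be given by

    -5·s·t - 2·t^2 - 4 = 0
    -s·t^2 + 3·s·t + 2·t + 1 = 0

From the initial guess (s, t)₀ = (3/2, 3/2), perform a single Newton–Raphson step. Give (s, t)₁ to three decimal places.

(-2.407, 2.207)

At (3/2, 3/2): F = (-19.750, 7.375).
Jacobian J = [[-5·t, -5·s - 4·t], [-t^2 + 3·t, -2·s·t + 3·s + 2]].
At the point, J = [[-7.500, -13.500], [2.250, 2.000]] (det J = 15.375).
Solving J·Δ = −F gives Δ = (-3.907, 0.707).
Then the next iterate is (s, t)₁ = (-2.407, 2.207).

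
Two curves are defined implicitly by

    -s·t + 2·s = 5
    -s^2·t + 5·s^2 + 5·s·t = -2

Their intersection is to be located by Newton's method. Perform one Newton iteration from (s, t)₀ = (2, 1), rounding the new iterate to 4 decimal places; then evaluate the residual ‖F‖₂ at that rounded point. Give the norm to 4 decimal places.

5.4083

At (2, 1): F = (-3.0000, 28.0000).
Jacobian J = [[-t + 2, -s], [-2·s·t + 10·s + 5·t, -s^2 + 5·s]].
At the point, J = [[1.0000, -2.0000], [21.0000, 6.0000]] (det J = 48.0000).
Solving J·Δ = −F gives Δ = (-0.7917, -1.8958).
Then the next iterate is (s, t)₁ = (1.2083, -0.8958).
Re-evaluating at (1.2083, -0.8958): F = (-1.501005, 5.195827), so ‖F‖₂ = 5.4083.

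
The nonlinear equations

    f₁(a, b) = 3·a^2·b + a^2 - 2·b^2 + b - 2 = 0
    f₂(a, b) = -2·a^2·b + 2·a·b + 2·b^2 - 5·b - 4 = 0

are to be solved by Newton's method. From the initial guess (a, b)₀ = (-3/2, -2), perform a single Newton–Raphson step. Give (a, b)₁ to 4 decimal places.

(-1.1419, -0.8649)

At (-3/2, -2): F = (-23.2500, 29.0000).
Jacobian J = [[6·a·b + 2·a, 3·a^2 - 4·b + 1], [-4·a·b + 2·b, -2·a^2 + 2·a + 4·b - 5]].
At the point, J = [[15.0000, 15.7500], [-16.0000, -20.5000]] (det J = -55.5000).
Solving J·Δ = −F gives Δ = (0.3581, 1.1351).
Then the next iterate is (a, b)₁ = (-1.1419, -0.8649).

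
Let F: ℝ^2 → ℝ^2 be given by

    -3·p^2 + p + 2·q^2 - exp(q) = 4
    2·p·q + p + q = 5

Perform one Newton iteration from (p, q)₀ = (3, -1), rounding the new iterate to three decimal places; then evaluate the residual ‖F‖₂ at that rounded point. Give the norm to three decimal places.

8.873

At (3, -1): F = (-26.36788, -9.000).
Jacobian J = [[-6·p + 1, 4·q - exp(q)], [2·q + 1, 2·p + 1]].
At the point, J = [[-17.000, -4.36788], [-1.000, 7.000]] (det J = -123.36788).
Solving J·Δ = −F gives Δ = (-1.815, 1.026).
Then the next iterate is (p, q)₁ = (1.185, 0.026).
Re-evaluating at (1.185, 0.026): F = (-8.05266, -3.72738), so ‖F‖₂ = 8.873.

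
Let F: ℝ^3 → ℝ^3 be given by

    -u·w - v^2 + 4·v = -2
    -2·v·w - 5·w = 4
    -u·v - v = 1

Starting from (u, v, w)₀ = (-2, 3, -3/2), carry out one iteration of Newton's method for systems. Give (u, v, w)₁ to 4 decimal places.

(0.5079, 8.5238, 1.1429)

At (-2, 3, -3/2): F = (2.0000, 12.5000, 2.0000).
Jacobian J = [[-w, -2·v + 4, -u], [0, -2·w, -2·v - 5], [-v, -u - 1, 0]].
At the point, J = [[1.5000, -2.0000, 2.0000], [0.0000, 3.0000, -11.0000], [-3.0000, 1.0000, 0.0000]] (det J = -31.5000).
Solving J·Δ = −F gives Δ = (2.5079, 5.5238, 2.6429).
Then the next iterate is (u, v, w)₁ = (0.5079, 8.5238, 1.1429).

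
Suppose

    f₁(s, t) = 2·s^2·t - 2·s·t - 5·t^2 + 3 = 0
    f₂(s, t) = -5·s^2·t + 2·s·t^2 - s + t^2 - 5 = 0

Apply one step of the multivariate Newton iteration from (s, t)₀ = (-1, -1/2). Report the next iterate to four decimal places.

(-1.4467, -0.3233)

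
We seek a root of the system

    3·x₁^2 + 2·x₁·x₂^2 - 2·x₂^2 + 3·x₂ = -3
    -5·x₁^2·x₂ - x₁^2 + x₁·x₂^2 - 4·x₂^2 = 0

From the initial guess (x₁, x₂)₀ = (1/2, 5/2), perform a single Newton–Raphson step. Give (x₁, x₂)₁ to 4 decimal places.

At (1/2, 5/2): F = (5.0000, -25.2500).
Jacobian J = [[6·x₁ + 2·x₂^2, 4·x₁·x₂ - 4·x₂ + 3], [-10·x₁·x₂ - 2·x₁ + x₂^2, -5·x₁^2 + 2·x₁·x₂ - 8·x₂]].
At the point, J = [[15.5000, -2.0000], [-7.2500, -18.7500]] (det J = -305.1250).
Solving J·Δ = −F gives Δ = (-0.4728, -1.1639).
Then the next iterate is (x₁, x₂)₁ = (0.0272, 1.3361).

(0.0272, 1.3361)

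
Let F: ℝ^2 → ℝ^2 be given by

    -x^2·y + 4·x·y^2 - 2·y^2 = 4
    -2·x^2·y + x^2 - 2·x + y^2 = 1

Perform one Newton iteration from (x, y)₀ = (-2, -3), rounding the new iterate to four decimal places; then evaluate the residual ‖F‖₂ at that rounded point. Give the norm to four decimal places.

27.8521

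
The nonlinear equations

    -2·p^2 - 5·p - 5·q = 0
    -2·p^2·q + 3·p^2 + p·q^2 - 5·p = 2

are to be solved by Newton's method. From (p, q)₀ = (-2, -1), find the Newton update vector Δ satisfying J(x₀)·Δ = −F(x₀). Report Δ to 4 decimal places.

(0.7727, 1.8636)

At (-2, -1): F = (7.0000, 26.0000).
Jacobian J = [[-4·p - 5, -5], [-4·p·q + 6·p + q^2 - 5, -2·p^2 + 2·p·q]].
At the point, J = [[3.0000, -5.0000], [-24.0000, -4.0000]] (det J = -132.0000).
Solving J·Δ = −F gives Δ = (0.7727, 1.8636).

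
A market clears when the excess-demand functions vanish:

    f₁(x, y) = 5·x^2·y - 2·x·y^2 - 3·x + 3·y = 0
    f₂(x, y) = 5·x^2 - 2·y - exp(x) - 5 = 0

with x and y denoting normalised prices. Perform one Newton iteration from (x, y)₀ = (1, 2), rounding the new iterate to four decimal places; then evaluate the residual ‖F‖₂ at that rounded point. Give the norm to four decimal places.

25.0112

At (1, 2): F = (5.0000, -6.718282).
Jacobian J = [[10·x·y - 2·y^2 - 3, 5·x^2 - 4·x·y + 3], [10·x - exp(x), -2]].
At the point, J = [[9.0000, 0.0000], [7.281718, -2.0000]] (det J = -18.0000).
Solving J·Δ = −F gives Δ = (-0.5556, -5.3818).
Then the next iterate is (x, y)₁ = (0.4444, -3.3818).
Re-evaluating at (0.4444, -3.3818): F = (-24.982806, 1.191503), so ‖F‖₂ = 25.0112.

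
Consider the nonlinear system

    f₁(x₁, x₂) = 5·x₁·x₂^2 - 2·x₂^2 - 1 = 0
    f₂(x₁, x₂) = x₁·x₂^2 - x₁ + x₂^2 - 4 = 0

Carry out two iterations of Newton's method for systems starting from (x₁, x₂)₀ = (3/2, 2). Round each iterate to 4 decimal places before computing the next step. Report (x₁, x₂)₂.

(0.4769, 1.7486)

At (3/2, 2): F = (21.0000, 4.5000).
Jacobian J = [[5·x₂^2, 10·x₁·x₂ - 4·x₂], [x₂^2 - 1, 2·x₁·x₂ + 2·x₂]].
At the point, J = [[20.0000, 22.0000], [3.0000, 10.0000]] (det J = 134.0000).
Solving J·Δ = −F gives Δ = (-0.8284, -0.2015).
Then the next iterate is (x₁, x₂)₁ = (0.6716, 1.7985).
Round to (0.6716, 1.7985) and repeat: F = (3.392590, 0.735361), J = [[16.173011, 4.884726], [2.234602, 6.012745]].
Δ = (-0.1947, -0.0499), so (x₁, x₂)₂ = (0.4769, 1.7486).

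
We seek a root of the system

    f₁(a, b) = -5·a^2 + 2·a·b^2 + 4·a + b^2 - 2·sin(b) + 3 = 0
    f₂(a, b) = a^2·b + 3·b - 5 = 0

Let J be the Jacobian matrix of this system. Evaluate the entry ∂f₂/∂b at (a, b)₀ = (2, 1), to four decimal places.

7.0000

∂f₂/∂b = a^2 + 3.
At (2, 1) this is 7.0000.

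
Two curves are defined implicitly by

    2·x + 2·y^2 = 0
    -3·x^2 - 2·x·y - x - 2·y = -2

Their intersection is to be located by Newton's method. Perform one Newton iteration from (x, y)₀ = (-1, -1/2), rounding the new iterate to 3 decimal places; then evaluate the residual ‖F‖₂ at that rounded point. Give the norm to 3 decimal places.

1.125

At (-1, -1/2): F = (-1.500, 0.000).
Jacobian J = [[2, 4·y], [-6·x - 2·y - 1, -2·x - 2]].
At the point, J = [[2.000, -2.000], [6.000, 0.000]] (det J = 12.000).
Solving J·Δ = −F gives Δ = (0.000, -0.750).
Then the next iterate is (x, y)₁ = (-1.000, -1.250).
Re-evaluating at (-1.000, -1.250): F = (1.125, 0.000), so ‖F‖₂ = 1.125.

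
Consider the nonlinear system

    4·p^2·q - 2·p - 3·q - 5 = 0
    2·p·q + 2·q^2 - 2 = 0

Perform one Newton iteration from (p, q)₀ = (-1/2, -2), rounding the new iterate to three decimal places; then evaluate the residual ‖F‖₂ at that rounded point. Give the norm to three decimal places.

1.956

At (-1/2, -2): F = (0.000, 8.000).
Jacobian J = [[8·p·q - 2, 4·p^2 - 3], [2·q, 2·p + 4·q]].
At the point, J = [[6.000, -2.000], [-4.000, -9.000]] (det J = -62.000).
Solving J·Δ = −F gives Δ = (0.258, 0.774).
Then the next iterate is (p, q)₁ = (-0.242, -1.226).
Re-evaluating at (-0.242, -1.226): F = (-1.12520, 1.59954), so ‖F‖₂ = 1.956.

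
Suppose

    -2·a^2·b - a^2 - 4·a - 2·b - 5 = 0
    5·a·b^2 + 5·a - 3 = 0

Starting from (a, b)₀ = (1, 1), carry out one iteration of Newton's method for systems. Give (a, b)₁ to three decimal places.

At (1, 1): F = (-14.000, 7.000).
Jacobian J = [[-4·a·b - 2·a - 4, -2·a^2 - 2], [5·b^2 + 5, 10·a·b]].
At the point, J = [[-10.000, -4.000], [10.000, 10.000]] (det J = -60.000).
Solving J·Δ = −F gives Δ = (-1.867, 1.167).
Then the next iterate is (a, b)₁ = (-0.867, 2.167).

(-0.867, 2.167)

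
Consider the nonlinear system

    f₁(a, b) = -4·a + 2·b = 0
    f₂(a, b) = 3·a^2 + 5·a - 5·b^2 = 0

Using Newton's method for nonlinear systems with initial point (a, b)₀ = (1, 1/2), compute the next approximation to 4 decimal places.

(1.7500, 3.5000)

At (1, 1/2): F = (-3.0000, 6.7500).
Jacobian J = [[-4, 2], [6·a + 5, -10·b]].
At the point, J = [[-4.0000, 2.0000], [11.0000, -5.0000]] (det J = -2.0000).
Solving J·Δ = −F gives Δ = (0.7500, 3.0000).
Then the next iterate is (a, b)₁ = (1.7500, 3.5000).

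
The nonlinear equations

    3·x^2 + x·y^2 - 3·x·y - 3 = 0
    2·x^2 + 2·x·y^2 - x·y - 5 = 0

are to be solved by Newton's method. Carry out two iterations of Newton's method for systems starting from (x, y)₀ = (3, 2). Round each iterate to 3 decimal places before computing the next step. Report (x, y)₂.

At (3, 2): F = (18.000, 31.000).
Jacobian J = [[6·x + y^2 - 3·y, 2·x·y - 3·x], [4·x + 2·y^2 - y, 4·x·y - x]].
At the point, J = [[16.000, 3.000], [18.000, 21.000]] (det J = 282.000).
Solving J·Δ = −F gives Δ = (-1.011, -0.610).
Then the next iterate is (x, y)₁ = (1.989, 1.390).
Round to (1.989, 1.390) and repeat: F = (4.41718, 7.83343), J = [[9.69610, -0.43758], [10.43020, 9.06984]].
Δ = (-0.470, -0.323), so (x, y)₂ = (1.519, 1.067).

(1.519, 1.067)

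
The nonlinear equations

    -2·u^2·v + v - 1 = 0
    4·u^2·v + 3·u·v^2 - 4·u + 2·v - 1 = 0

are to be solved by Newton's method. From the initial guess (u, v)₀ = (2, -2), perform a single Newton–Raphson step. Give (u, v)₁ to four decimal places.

(1.1477, -2.0909)

At (2, -2): F = (13.0000, -21.0000).
Jacobian J = [[-4·u·v, -2·u^2 + 1], [8·u·v + 3·v^2 - 4, 4·u^2 + 6·u·v + 2]].
At the point, J = [[16.0000, -7.0000], [-24.0000, -6.0000]] (det J = -264.0000).
Solving J·Δ = −F gives Δ = (-0.8523, -0.0909).
Then the next iterate is (u, v)₁ = (1.1477, -2.0909).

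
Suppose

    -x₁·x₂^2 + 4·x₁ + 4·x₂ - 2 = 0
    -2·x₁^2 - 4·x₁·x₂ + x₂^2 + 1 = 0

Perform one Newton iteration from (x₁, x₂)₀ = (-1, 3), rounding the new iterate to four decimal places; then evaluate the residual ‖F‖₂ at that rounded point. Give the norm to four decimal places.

At (-1, 3): F = (15.0000, 20.0000).
Jacobian J = [[-x₂^2 + 4, -2·x₁·x₂ + 4], [-4·x₁ - 4·x₂, -4·x₁ + 2·x₂]].
At the point, J = [[-5.0000, 10.0000], [-8.0000, 10.0000]] (det J = 30.0000).
Solving J·Δ = −F gives Δ = (1.6667, -0.6667).
Then the next iterate is (x₁, x₂)₁ = (0.6667, 2.3333).
Re-evaluating at (0.6667, 2.3333): F = (6.370293, -0.667133), so ‖F‖₂ = 6.4051.

6.4051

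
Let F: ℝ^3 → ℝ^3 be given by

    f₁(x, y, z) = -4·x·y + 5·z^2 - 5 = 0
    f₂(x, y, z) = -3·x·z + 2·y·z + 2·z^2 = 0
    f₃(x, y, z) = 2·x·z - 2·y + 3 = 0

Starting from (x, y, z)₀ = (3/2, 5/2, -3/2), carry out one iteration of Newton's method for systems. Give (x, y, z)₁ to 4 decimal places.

At (3/2, 5/2, -3/2): F = (-8.7500, 3.7500, -6.5000).
Jacobian J = [[-4·y, -4·x, 10·z], [-3·z, 2·z, -3·x + 2·y + 4·z], [2·z, -2, 2·x]].
At the point, J = [[-10.0000, -6.0000, -15.0000], [4.5000, -3.0000, -5.5000], [-3.0000, -2.0000, 3.0000]] (det J = 452.0000).
Solving J·Δ = −F gives Δ = (-0.9580, -1.0813, 0.4878).
Then the next iterate is (x, y, z)₁ = (0.5420, 1.4187, -1.0122).

(0.5420, 1.4187, -1.0122)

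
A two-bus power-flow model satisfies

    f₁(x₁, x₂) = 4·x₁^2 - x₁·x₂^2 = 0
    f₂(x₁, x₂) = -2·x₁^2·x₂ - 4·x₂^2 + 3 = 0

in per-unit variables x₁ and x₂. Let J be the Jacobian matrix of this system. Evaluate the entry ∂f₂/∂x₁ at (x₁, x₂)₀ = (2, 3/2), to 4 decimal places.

∂f₂/∂x₁ = -4·x₁·x₂.
At (2, 3/2) this is -12.0000.

-12.0000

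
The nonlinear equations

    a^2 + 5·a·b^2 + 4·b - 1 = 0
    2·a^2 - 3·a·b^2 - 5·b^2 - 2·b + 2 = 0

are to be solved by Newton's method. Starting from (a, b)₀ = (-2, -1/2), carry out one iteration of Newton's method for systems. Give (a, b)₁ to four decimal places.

At (-2, -1/2): F = (-1.5000, 11.2500).
Jacobian J = [[2·a + 5·b^2, 10·a·b + 4], [4·a - 3·b^2, -6·a·b - 10·b - 2]].
At the point, J = [[-2.7500, 14.0000], [-8.7500, -3.0000]] (det J = 130.7500).
Solving J·Δ = −F gives Δ = (1.1702, 0.3370).
Then the next iterate is (a, b)₁ = (-0.8298, -0.1630).

(-0.8298, -0.1630)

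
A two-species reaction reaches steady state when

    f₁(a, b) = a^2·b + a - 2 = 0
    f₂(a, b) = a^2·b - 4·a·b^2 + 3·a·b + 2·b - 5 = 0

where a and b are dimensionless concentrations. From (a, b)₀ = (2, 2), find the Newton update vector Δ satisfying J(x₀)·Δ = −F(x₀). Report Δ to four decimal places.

At (2, 2): F = (8.0000, -13.0000).
Jacobian J = [[2·a·b + 1, a^2], [2·a·b - 4·b^2 + 3·b, a^2 - 8·a·b + 3·a + 2]].
At the point, J = [[9.0000, 4.0000], [-2.0000, -20.0000]] (det J = -172.0000).
Solving J·Δ = −F gives Δ = (-0.6279, -0.5872).

(-0.6279, -0.5872)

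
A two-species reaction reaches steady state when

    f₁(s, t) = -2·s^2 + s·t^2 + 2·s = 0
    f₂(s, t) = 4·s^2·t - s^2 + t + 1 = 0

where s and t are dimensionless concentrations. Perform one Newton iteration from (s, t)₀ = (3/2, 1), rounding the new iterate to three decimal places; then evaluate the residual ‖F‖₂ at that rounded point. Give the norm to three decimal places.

2.796

At (3/2, 1): F = (0.000, 8.750).
Jacobian J = [[-4·s + t^2 + 2, 2·s·t], [8·s·t - 2·s, 4·s^2 + 1]].
At the point, J = [[-3.000, 3.000], [9.000, 10.000]] (det J = -57.000).
Solving J·Δ = −F gives Δ = (-0.461, -0.461).
Then the next iterate is (s, t)₁ = (1.039, 0.539).
Re-evaluating at (1.039, 0.539): F = (0.22081, 2.78693), so ‖F‖₂ = 2.796.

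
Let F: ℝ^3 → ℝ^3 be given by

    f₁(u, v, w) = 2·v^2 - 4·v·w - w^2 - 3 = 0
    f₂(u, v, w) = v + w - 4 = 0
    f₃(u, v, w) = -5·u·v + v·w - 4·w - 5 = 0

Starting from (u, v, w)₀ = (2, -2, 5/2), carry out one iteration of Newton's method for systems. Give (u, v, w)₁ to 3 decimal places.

(4.309, -0.607, 4.607)

At (2, -2, 5/2): F = (18.750, -3.500, 0.000).
Jacobian J = [[0, 4·v - 4·w, -4·v - 2·w], [0, 1, 1], [-5·v, -5·u + w, v - 4]].
At the point, J = [[0.000, -18.000, 3.000], [0.000, 1.000, 1.000], [10.000, -7.500, -6.000]] (det J = -210.000).
Solving J·Δ = −F gives Δ = (2.309, 1.393, 2.107).
Then the next iterate is (u, v, w)₁ = (4.309, -0.607, 4.607).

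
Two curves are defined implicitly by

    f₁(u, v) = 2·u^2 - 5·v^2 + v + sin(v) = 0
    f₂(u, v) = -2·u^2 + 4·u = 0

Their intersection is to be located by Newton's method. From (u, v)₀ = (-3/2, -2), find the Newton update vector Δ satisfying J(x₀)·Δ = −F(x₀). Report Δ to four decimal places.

(1.0500, 1.2004)

At (-3/2, -2): F = (-18.409297, -10.5000).
Jacobian J = [[4·u, -10·v + cos(v) + 1], [-4·u + 4, 0]].
At the point, J = [[-6.0000, 20.583853], [10.0000, 0.0000]] (det J = -205.838532).
Solving J·Δ = −F gives Δ = (1.0500, 1.2004).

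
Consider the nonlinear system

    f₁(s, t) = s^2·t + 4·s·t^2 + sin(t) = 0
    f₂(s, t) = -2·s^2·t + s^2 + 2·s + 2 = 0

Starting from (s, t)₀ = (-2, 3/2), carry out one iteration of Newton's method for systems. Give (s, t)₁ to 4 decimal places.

At (-2, 3/2): F = (-11.002505, -10.0000).
Jacobian J = [[2·s·t + 4·t^2, s^2 + 8·s·t + cos(t)], [-4·s·t + 2·s + 2, -2·s^2]].
At the point, J = [[3.0000, -19.929263], [10.0000, -8.0000]] (det J = 175.292628).
Solving J·Δ = −F gives Δ = (0.6348, -0.4565).
Then the next iterate is (s, t)₁ = (-1.3652, 1.0435).

(-1.3652, 1.0435)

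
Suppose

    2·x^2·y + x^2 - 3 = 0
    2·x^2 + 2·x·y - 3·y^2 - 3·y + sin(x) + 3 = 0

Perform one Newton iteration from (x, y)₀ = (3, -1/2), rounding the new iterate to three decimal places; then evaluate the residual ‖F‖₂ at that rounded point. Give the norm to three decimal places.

At (3, -1/2): F = (-3.000, 18.89112).
Jacobian J = [[4·x·y + 2·x, 2·x^2], [4·x + 2·y + cos(x), 2·x - 6·y - 3]].
At the point, J = [[0.000, 18.000], [10.01001, 6.000]] (det J = -180.18014).
Solving J·Δ = −F gives Δ = (-1.987, 0.167).
Then the next iterate is (x, y)₁ = (1.013, -0.333).
Re-evaluating at (1.013, -0.333): F = (-2.65726, 5.89244), so ‖F‖₂ = 6.464.

6.464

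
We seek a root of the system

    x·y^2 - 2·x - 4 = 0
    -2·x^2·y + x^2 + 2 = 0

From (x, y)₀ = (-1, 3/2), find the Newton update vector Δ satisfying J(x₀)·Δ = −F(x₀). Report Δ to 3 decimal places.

At (-1, 3/2): F = (-4.250, 0.000).
Jacobian J = [[y^2 - 2, 2·x·y], [-4·x·y + 2·x, -2·x^2]].
At the point, J = [[0.250, -3.000], [4.000, -2.000]] (det J = 11.500).
Solving J·Δ = −F gives Δ = (-0.739, -1.478).

(-0.739, -1.478)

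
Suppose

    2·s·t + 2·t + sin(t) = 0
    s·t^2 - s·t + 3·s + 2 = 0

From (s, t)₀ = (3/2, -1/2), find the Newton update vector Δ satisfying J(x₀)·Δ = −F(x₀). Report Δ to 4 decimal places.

(-1.8843, 0.1863)

At (3/2, -1/2): F = (-2.979426, 7.6250).
Jacobian J = [[2·t, 2·s + cos(t) + 2], [t^2 - t + 3, 2·s·t - s]].
At the point, J = [[-1.0000, 5.877583], [3.7500, -3.0000]] (det J = -19.040935).
Solving J·Δ = −F gives Δ = (-1.8843, 0.1863).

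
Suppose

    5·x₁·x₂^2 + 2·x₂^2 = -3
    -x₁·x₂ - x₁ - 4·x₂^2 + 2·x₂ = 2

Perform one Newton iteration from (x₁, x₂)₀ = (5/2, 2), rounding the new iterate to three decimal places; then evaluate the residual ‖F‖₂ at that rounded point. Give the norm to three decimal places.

10.231

At (5/2, 2): F = (61.000, -21.500).
Jacobian J = [[5·x₂^2, 10·x₁·x₂ + 4·x₂], [-x₂ - 1, -x₁ - 8·x₂ + 2]].
At the point, J = [[20.000, 58.000], [-3.000, -16.500]] (det J = -156.000).
Solving J·Δ = −F gives Δ = (1.542, -1.583).
Then the next iterate is (x₁, x₂)₁ = (4.042, 0.417).
Re-evaluating at (4.042, 0.417): F = (6.86207, -7.58907), so ‖F‖₂ = 10.231.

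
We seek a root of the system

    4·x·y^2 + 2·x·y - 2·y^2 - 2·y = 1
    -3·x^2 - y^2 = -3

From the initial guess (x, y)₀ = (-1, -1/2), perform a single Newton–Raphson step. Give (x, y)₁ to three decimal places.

(-1.000, -0.250)

At (-1, -1/2): F = (-0.500, -0.250).
Jacobian J = [[4·y^2 + 2·y, 8·x·y + 2·x - 4·y - 2], [-6·x, -2·y]].
At the point, J = [[0.000, 2.000], [6.000, 1.000]] (det J = -12.000).
Solving J·Δ = −F gives Δ = (0.000, 0.250).
Then the next iterate is (x, y)₁ = (-1.000, -0.250).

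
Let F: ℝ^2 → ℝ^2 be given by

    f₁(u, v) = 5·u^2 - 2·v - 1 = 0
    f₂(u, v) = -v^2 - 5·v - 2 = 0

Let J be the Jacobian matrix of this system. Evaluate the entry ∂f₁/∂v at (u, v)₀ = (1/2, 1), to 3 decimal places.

∂f₁/∂v = -2.
At (1/2, 1) this is -2.000.

-2.000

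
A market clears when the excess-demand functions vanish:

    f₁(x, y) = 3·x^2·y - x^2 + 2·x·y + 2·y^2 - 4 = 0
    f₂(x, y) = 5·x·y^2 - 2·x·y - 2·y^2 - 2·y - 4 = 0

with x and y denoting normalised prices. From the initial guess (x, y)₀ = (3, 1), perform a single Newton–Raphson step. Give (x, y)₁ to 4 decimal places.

At (3, 1): F = (22.0000, 1.0000).
Jacobian J = [[6·x·y - 2·x + 2·y, 3·x^2 + 2·x + 4·y], [5·y^2 - 2·y, 10·x·y - 2·x - 4·y - 2]].
At the point, J = [[14.0000, 37.0000], [3.0000, 18.0000]] (det J = 141.0000).
Solving J·Δ = −F gives Δ = (-2.5461, 0.3688).
Then the next iterate is (x, y)₁ = (0.4539, 1.3688).

(0.4539, 1.3688)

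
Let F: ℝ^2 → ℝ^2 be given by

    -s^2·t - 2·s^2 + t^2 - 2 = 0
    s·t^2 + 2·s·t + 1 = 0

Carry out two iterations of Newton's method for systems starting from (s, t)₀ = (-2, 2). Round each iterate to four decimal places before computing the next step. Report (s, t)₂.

At (-2, 2): F = (-14.0000, -15.0000).
Jacobian J = [[-2·s·t - 4·s, -s^2 + 2·t], [t^2 + 2·t, 2·s·t + 2·s]].
At the point, J = [[16.0000, 0.0000], [8.0000, -12.0000]] (det J = -192.0000).
Solving J·Δ = −F gives Δ = (0.8750, -0.6667).
Then the next iterate is (s, t)₁ = (-1.1250, 1.3333).
Round to (-1.1250, 1.3333) and repeat: F = (-4.441019, -3.999825), J = [[7.499925, 1.400975], [4.444289, -5.249925]].
Δ = (0.6342, -0.2250), so (s, t)₂ = (-0.4908, 1.1083).

(-0.4908, 1.1083)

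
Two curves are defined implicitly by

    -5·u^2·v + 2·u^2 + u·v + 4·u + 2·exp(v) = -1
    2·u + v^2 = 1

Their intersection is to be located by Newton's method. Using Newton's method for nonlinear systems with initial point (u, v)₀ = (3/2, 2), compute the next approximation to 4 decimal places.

(1.4628, 0.5186)

At (3/2, 2): F = (6.778112, 6.0000).
Jacobian J = [[-10·u·v + 4·u + v + 4, -5·u^2 + u + 2·exp(v)], [2, 2·v]].
At the point, J = [[-18.0000, 5.028112], [2.0000, 4.0000]] (det J = -82.056224).
Solving J·Δ = −F gives Δ = (-0.0372, -1.4814).
Then the next iterate is (u, v)₁ = (1.4628, 0.5186).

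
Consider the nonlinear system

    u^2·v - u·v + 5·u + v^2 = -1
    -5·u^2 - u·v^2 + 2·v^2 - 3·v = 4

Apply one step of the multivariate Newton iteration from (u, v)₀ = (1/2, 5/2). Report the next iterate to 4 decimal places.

(-0.2519, 1.3704)

At (1/2, 5/2): F = (9.1250, -3.3750).
Jacobian J = [[2·u·v - v + 5, u^2 - u + 2·v], [-10·u - v^2, -2·u·v + 4·v - 3]].
At the point, J = [[5.0000, 4.7500], [-11.2500, 4.5000]] (det J = 75.9375).
Solving J·Δ = −F gives Δ = (-0.7519, -1.1296).
Then the next iterate is (u, v)₁ = (-0.2519, 1.3704).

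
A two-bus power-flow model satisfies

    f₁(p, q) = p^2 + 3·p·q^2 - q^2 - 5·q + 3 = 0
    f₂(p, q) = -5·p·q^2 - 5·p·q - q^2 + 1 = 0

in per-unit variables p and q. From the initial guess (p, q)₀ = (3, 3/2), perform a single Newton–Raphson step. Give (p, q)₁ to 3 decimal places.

At (3, 3/2): F = (22.500, -57.500).
Jacobian J = [[2·p + 3·q^2, 6·p·q - 2·q - 5], [-5·q^2 - 5·q, -10·p·q - 5·p - 2·q]].
At the point, J = [[12.750, 19.000], [-18.750, -63.000]] (det J = -447.000).
Solving J·Δ = −F gives Δ = (-0.727, -0.696).
Then the next iterate is (p, q)₁ = (2.273, 0.804).

(2.273, 0.804)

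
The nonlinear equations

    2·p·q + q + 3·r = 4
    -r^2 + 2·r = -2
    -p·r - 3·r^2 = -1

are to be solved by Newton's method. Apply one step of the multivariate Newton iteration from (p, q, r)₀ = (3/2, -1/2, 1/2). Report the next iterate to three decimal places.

(25.250, 8.625, -2.250)

At (3/2, -1/2, 1/2): F = (-4.500, 2.750, -0.500).
Jacobian J = [[2·q, 2·p + 1, 3], [0, 0, -2·r + 2], [-r, 0, -p - 6·r]].
At the point, J = [[-1.000, 4.000, 3.000], [0.000, 0.000, 1.000], [-0.500, 0.000, -4.500]] (det J = -2.000).
Solving J·Δ = −F gives Δ = (23.750, 9.125, -2.750).
Then the next iterate is (p, q, r)₁ = (25.250, 8.625, -2.250).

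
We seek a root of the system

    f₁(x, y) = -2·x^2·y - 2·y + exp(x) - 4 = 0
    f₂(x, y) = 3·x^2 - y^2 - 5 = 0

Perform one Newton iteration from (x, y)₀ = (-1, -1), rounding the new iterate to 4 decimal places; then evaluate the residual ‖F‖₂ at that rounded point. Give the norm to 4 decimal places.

0.4818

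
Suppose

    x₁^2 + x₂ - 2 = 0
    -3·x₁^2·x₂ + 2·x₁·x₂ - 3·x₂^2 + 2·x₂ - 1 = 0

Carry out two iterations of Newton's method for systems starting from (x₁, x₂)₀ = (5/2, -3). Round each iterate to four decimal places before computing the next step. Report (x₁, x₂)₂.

At (5/2, -3): F = (1.2500, 7.2500).
Jacobian J = [[2·x₁, 1], [-6·x₁·x₂ + 2·x₂, -3·x₁^2 + 2·x₁ - 6·x₂ + 2]].
At the point, J = [[5.0000, 1.0000], [39.0000, 6.2500]] (det J = -7.7500).
Solving J·Δ = −F gives Δ = (0.0726, -1.6129).
Then the next iterate is (x₁, x₂)₁ = (2.5726, -4.6129).
Round to (2.5726, -4.6129) and repeat: F = (0.005371, -6.208369), J = [[5.1452, 1.0000], [61.977079, 14.967788]].
Δ = (-0.4183, 2.1467), so (x₁, x₂)₂ = (2.1543, -2.4662).

(2.1543, -2.4662)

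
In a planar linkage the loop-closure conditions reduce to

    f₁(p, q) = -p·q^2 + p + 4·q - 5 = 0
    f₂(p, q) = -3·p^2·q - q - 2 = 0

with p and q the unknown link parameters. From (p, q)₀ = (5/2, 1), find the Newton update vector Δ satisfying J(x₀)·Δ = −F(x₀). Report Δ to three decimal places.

At (5/2, 1): F = (-1.000, -21.750).
Jacobian J = [[-q^2 + 1, -2·p·q + 4], [-6·p·q, -3·p^2 - 1]].
At the point, J = [[0.000, -1.000], [-15.000, -19.750]] (det J = -15.000).
Solving J·Δ = −F gives Δ = (-0.133, -1.000).

(-0.133, -1.000)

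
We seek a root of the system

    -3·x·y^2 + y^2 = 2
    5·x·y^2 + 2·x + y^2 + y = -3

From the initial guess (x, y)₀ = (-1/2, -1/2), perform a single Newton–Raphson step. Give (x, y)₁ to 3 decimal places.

(-0.400, -1.080)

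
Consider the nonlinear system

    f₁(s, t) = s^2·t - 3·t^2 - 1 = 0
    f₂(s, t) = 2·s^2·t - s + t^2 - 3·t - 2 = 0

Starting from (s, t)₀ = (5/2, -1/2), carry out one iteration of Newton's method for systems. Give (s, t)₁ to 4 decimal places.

(1.2792, -0.3029)

At (5/2, -1/2): F = (-4.8750, -9.0000).
Jacobian J = [[2·s·t, s^2 - 6·t], [4·s·t - 1, 2·s^2 + 2·t - 3]].
At the point, J = [[-2.5000, 9.2500], [-6.0000, 8.5000]] (det J = 34.2500).
Solving J·Δ = −F gives Δ = (-1.2208, 0.1971).
Then the next iterate is (s, t)₁ = (1.2792, -0.3029).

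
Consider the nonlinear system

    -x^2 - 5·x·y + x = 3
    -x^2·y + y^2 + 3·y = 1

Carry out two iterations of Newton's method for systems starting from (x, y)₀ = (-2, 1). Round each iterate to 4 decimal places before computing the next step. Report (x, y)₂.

(-1.6669, 0.8932)

At (-2, 1): F = (1.0000, -1.0000).
Jacobian J = [[-2·x - 5·y + 1, -5·x], [-2·x·y, -x^2 + 2·y + 3]].
At the point, J = [[0.0000, 10.0000], [4.0000, 1.0000]] (det J = -40.0000).
Solving J·Δ = −F gives Δ = (0.2750, -0.1000).
Then the next iterate is (x, y)₁ = (-1.7250, 0.9000).
Round to (-1.7250, 0.9000) and repeat: F = (0.061875, -0.168063), J = [[-0.0500, 8.6250], [3.1050, 1.824375]].
Δ = (0.0581, -0.0068), so (x, y)₂ = (-1.6669, 0.8932).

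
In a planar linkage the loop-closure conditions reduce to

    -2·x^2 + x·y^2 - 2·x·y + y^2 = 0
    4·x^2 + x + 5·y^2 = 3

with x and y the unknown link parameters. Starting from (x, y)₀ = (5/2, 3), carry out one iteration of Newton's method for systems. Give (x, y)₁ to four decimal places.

(0.6832, 1.9551)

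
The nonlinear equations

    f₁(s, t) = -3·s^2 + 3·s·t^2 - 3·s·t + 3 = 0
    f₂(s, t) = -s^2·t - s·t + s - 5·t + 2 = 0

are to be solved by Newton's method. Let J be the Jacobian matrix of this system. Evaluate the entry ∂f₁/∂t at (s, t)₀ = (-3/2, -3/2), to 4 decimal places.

∂f₁/∂t = 6·s·t - 3·s.
At (-3/2, -3/2) this is 18.0000.

18.0000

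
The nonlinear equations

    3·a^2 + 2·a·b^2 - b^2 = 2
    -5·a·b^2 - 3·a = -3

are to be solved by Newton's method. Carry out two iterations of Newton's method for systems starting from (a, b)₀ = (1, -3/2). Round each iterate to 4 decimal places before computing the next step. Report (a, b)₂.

At (1, -3/2): F = (3.2500, -11.2500).
Jacobian J = [[6·a + 2·b^2, 4·a·b - 2·b], [-5·b^2 - 3, -10·a·b]].
At the point, J = [[10.5000, -3.0000], [-14.2500, 15.0000]] (det J = 114.7500).
Solving J·Δ = −F gives Δ = (-0.1307, 0.6258).
Then the next iterate is (a, b)₁ = (0.8693, -0.8742).
Round to (0.8693, -0.8742) and repeat: F = (0.831505, -2.929607), J = [[6.744251, -1.291368], [-6.821128, 7.599421]].
Δ = (-0.0597, 0.3319), so (a, b)₂ = (0.8096, -0.5423).

(0.8096, -0.5423)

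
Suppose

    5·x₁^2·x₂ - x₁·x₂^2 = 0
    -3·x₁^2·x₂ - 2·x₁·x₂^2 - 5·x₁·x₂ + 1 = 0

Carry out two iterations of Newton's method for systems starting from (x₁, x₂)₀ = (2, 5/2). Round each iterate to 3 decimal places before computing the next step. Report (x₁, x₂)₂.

(0.983, 0.772)

At (2, 5/2): F = (37.500, -79.000).
Jacobian J = [[10·x₁·x₂ - x₂^2, 5·x₁^2 - 2·x₁·x₂], [-6·x₁·x₂ - 2·x₂^2 - 5·x₂, -3·x₁^2 - 4·x₁·x₂ - 5·x₁]].
At the point, J = [[43.750, 10.000], [-55.000, -42.000]] (det J = -1287.500).
Solving J·Δ = −F gives Δ = (-0.610, -1.083).
Then the next iterate is (x₁, x₂)₁ = (1.390, 1.417).
Round to (1.390, 1.417) and repeat: F = (10.89796, -22.64344), J = [[17.68841, 5.72124], [-22.91856, -20.62482]].
Δ = (-0.407, -0.645), so (x₁, x₂)₂ = (0.983, 0.772).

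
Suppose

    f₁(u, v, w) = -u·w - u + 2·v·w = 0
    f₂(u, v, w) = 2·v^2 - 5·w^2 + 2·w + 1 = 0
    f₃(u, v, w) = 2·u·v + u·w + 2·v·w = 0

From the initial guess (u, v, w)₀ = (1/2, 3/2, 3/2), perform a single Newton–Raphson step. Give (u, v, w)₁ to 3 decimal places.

(0.204, 0.667, 0.904)

At (1/2, 3/2, 3/2): F = (3.250, -2.750, 6.750).
Jacobian J = [[-w - 1, 2·w, -u + 2·v], [0, 4·v, -10·w + 2], [2·v + w, 2·u + 2·w, u + 2·v]].
At the point, J = [[-2.500, 3.000, 2.500], [0.000, 6.000, -13.000], [4.500, 4.000, 3.500]] (det J = -425.500).
Solving J·Δ = −F gives Δ = (-0.296, -0.833, -0.596).
Then the next iterate is (u, v, w)₁ = (0.204, 0.667, 0.904).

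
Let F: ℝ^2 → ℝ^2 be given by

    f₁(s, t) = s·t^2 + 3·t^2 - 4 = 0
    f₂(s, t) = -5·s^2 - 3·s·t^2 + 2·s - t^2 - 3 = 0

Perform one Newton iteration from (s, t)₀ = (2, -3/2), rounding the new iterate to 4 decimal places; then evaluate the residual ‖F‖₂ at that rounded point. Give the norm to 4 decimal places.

10.1417

At (2, -3/2): F = (7.2500, -34.7500).
Jacobian J = [[t^2, 2·s·t + 6·t], [-10·s - 3·t^2 + 2, -6·s·t - 2·t]].
At the point, J = [[2.2500, -15.0000], [-24.7500, 21.0000]] (det J = -324.0000).
Solving J·Δ = −F gives Δ = (-1.1389, 0.3125).
Then the next iterate is (s, t)₁ = (0.8611, -1.1875).
Re-evaluating at (0.8611, -1.1875): F = (1.444754, -10.038279), so ‖F‖₂ = 10.1417.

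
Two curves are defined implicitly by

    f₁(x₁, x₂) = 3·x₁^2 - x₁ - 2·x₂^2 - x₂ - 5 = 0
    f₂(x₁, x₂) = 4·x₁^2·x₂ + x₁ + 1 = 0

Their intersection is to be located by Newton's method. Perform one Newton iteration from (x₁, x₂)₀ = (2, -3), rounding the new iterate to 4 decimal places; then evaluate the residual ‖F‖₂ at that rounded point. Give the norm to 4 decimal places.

12.6774

At (2, -3): F = (-10.0000, -45.0000).
Jacobian J = [[6·x₁ - 1, -4·x₂ - 1], [8·x₁·x₂ + 1, 4·x₁^2]].
At the point, J = [[11.0000, 11.0000], [-47.0000, 16.0000]] (det J = 693.0000).
Solving J·Δ = −F gives Δ = (-0.4834, 1.3925).
Then the next iterate is (x₁, x₂)₁ = (1.5166, -1.6075).
Re-evaluating at (1.5166, -1.6075): F = (-3.176986, -12.272886), so ‖F‖₂ = 12.6774.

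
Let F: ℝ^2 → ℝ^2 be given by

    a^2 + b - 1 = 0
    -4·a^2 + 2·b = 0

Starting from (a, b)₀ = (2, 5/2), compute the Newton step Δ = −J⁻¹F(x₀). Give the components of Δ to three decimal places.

At (2, 5/2): F = (5.500, -11.000).
Jacobian J = [[2·a, 1], [-8·a, 2]].
At the point, J = [[4.000, 1.000], [-16.000, 2.000]] (det J = 24.000).
Solving J·Δ = −F gives Δ = (-0.917, -1.833).

(-0.917, -1.833)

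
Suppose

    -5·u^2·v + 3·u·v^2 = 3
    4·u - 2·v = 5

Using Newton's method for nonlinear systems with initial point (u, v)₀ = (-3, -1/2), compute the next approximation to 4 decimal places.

(0.5391, -1.4217)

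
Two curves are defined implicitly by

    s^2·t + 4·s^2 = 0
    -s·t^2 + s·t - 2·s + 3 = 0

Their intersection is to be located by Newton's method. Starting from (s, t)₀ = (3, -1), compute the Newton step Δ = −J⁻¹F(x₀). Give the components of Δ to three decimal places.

(-1.636, 0.273)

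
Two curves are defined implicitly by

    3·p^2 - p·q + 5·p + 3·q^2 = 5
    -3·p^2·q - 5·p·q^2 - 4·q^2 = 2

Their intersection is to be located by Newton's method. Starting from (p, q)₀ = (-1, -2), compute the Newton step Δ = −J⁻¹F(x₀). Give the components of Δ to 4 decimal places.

(0.1866, 0.2897)

At (-1, -2): F = (3.0000, 8.0000).
Jacobian J = [[6·p - q + 5, -p + 6·q], [-6·p·q - 5·q^2, -3·p^2 - 10·p·q - 8·q]].
At the point, J = [[1.0000, -11.0000], [-32.0000, -7.0000]] (det J = -359.0000).
Solving J·Δ = −F gives Δ = (0.1866, 0.2897).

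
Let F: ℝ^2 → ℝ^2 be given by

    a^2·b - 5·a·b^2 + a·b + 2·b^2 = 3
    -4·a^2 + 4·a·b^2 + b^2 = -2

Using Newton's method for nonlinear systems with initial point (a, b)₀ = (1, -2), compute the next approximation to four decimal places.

(0.6863, -1.2255)

At (1, -2): F = (-19.0000, 18.0000).
Jacobian J = [[2·a·b - 5·b^2 + b, a^2 - 10·a·b + a + 4·b], [-8·a + 4·b^2, 8·a·b + 2·b]].
At the point, J = [[-26.0000, 14.0000], [8.0000, -20.0000]] (det J = 408.0000).
Solving J·Δ = −F gives Δ = (-0.3137, 0.7745).
Then the next iterate is (a, b)₁ = (0.6863, -1.2255).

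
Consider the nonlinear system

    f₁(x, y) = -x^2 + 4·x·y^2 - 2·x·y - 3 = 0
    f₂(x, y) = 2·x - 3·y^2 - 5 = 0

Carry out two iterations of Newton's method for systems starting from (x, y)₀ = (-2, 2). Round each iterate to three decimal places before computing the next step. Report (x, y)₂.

(2.673, -3.845)

At (-2, 2): F = (-31.000, -21.000).
Jacobian J = [[-2·x + 4·y^2 - 2·y, 8·x·y - 2·x], [2, -6·y]].
At the point, J = [[16.000, -28.000], [2.000, -12.000]] (det J = -136.000).
Solving J·Δ = −F gives Δ = (-1.588, -2.015).
Then the next iterate is (x, y)₁ = (-3.588, -0.015).
Round to (-3.588, -0.015) and repeat: F = (-15.98461, -12.17667), J = [[7.20690, 7.60656], [2.000, 0.090]].
Δ = (6.261, -3.830), so (x, y)₂ = (2.673, -3.845).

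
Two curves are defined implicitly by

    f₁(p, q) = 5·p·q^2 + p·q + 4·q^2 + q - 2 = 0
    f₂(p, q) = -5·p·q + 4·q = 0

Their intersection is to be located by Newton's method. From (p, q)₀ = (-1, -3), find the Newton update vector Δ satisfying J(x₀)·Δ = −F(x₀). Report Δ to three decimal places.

(-0.219, 3.365)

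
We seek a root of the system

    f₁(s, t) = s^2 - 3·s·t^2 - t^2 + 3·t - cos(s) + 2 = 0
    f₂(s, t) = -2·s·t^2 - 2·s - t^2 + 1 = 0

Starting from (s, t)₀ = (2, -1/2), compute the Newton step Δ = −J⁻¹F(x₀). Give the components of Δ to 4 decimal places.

At (2, -1/2): F = (3.166147, -4.2500).
Jacobian J = [[2·s - 3·t^2 + sin(s), -6·s·t - 2·t + 3], [-2·t^2 - 2, -4·s·t - 2·t]].
At the point, J = [[4.159297, 10.0000], [-2.5000, 5.0000]] (det J = 45.796487).
Solving J·Δ = −F gives Δ = (-1.2737, 0.2132).

(-1.2737, 0.2132)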